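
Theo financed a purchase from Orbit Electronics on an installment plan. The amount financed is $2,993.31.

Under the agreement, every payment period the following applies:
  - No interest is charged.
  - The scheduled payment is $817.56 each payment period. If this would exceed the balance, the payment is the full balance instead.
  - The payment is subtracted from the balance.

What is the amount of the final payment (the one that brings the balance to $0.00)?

$540.63

Payment period 1: opening $2,993.31; payment $817.56; balance $2,175.75
Payment period 2: opening $2,175.75; payment $817.56; balance $1,358.19
Payment period 3: opening $1,358.19; payment $817.56; balance $540.63
Payment period 4: opening $540.63; payment $540.63; balance $0.00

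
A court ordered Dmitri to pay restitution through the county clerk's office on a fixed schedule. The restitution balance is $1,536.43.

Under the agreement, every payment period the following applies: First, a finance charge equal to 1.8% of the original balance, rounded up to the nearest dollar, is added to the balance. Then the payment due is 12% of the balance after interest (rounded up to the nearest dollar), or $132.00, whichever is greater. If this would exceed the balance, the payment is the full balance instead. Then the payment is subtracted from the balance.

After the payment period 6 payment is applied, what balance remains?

Payment period 1: $1,536.43 +$28.00 interest = $1,564.43; pay $188.00 → $1,376.43
Payment period 2: $1,376.43 +$28.00 interest = $1,404.43; pay $169.00 → $1,235.43
Payment period 3: $1,235.43 +$28.00 interest = $1,263.43; pay $152.00 → $1,111.43
Payment period 4: $1,111.43 +$28.00 interest = $1,139.43; pay $137.00 → $1,002.43
Payment period 5: $1,002.43 +$28.00 interest = $1,030.43; pay $132.00 → $898.43
Payment period 6: $898.43 +$28.00 interest = $926.43; pay $132.00 → $794.43

$794.43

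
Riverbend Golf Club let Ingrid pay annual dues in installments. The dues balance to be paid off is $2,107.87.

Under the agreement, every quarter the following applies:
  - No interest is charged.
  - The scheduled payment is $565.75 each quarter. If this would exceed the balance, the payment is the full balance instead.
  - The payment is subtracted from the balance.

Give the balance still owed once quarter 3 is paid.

$410.62

# | Opening | Payment | End bal
1 | $2,107.87 | $565.75 | $1,542.12
2 | $1,542.12 | $565.75 | $976.37
3 | $976.37 | $565.75 | $410.62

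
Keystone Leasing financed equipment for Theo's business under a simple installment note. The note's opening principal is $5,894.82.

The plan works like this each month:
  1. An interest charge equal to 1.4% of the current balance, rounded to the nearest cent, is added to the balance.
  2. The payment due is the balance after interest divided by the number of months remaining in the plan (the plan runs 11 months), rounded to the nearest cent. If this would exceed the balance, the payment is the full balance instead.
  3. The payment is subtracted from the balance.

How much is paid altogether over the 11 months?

Month 1: opening $5,894.82; interest $82.53 → $5,977.35; payment $543.40; balance $5,433.95
Month 2: opening $5,433.95; interest $76.08 → $5,510.03; payment $551.00; balance $4,959.03
Month 3: opening $4,959.03; interest $69.43 → $5,028.46; payment $558.72; balance $4,469.74
Month 4: opening $4,469.74; interest $62.58 → $4,532.32; payment $566.54; balance $3,965.78
Month 5: opening $3,965.78; interest $55.52 → $4,021.30; payment $574.47; balance $3,446.83
Month 6: opening $3,446.83; interest $48.26 → $3,495.09; payment $582.52; balance $2,912.57
Month 7: opening $2,912.57; interest $40.78 → $2,953.35; payment $590.67; balance $2,362.68
Month 8: opening $2,362.68; interest $33.08 → $2,395.76; payment $598.94; balance $1,796.82
Month 9: opening $1,796.82; interest $25.16 → $1,821.98; payment $607.33; balance $1,214.65
Month 10: opening $1,214.65; interest $17.01 → $1,231.66; payment $615.83; balance $615.83
Month 11: opening $615.83; interest $8.62 → $624.45; payment $624.45; balance $0.00
Total paid: $6,413.87

$6,413.87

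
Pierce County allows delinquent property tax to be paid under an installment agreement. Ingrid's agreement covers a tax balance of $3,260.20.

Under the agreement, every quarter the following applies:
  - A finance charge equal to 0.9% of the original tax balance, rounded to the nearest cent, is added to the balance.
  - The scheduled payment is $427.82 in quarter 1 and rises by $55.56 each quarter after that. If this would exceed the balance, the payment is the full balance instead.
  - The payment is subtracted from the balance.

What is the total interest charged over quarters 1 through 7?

$205.38

Quarter 1: opening $3,260.20; interest $29.34 → $3,289.54; payment $427.82; balance $2,861.72
Quarter 2: opening $2,861.72; interest $29.34 → $2,891.06; payment $483.38; balance $2,407.68
Quarter 3: opening $2,407.68; interest $29.34 → $2,437.02; payment $538.94; balance $1,898.08
Quarter 4: opening $1,898.08; interest $29.34 → $1,927.42; payment $594.50; balance $1,332.92
Quarter 5: opening $1,332.92; interest $29.34 → $1,362.26; payment $650.06; balance $712.20
Quarter 6: opening $712.20; interest $29.34 → $741.54; payment $705.62; balance $35.92
Quarter 7: opening $35.92; interest $29.34 → $65.26; payment $65.26; balance $0.00
Total interest: $29.34 + $29.34 + $29.34 + $29.34 + $29.34 + $29.34 + $29.34 = $205.38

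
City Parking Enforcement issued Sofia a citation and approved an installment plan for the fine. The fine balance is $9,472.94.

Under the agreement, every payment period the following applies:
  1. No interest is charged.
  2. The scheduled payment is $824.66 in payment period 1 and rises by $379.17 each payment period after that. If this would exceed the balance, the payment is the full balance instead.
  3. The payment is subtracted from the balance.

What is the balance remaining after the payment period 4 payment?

Payment period 1: opening $9,472.94; payment $824.66; balance $8,648.28
Payment period 2: opening $8,648.28; payment $1,203.83; balance $7,444.45
Payment period 3: opening $7,444.45; payment $1,583.00; balance $5,861.45
Payment period 4: opening $5,861.45; payment $1,962.17; balance $3,899.28

$3,899.28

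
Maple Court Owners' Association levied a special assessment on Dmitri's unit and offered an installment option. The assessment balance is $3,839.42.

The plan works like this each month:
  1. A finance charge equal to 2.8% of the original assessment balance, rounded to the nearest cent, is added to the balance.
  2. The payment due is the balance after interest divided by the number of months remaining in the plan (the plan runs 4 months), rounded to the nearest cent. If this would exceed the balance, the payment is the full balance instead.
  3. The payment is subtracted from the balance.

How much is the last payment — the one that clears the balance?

# | Opening | Interest | Payment | End bal
1 | $3,839.42 | $107.50 | $986.73 | $2,960.19
2 | $2,960.19 | $107.50 | $1,022.56 | $2,045.13
3 | $2,045.13 | $107.50 | $1,076.32 | $1,076.31
4 | $1,076.31 | $107.50 | $1,183.81 | $0.00

$1,183.81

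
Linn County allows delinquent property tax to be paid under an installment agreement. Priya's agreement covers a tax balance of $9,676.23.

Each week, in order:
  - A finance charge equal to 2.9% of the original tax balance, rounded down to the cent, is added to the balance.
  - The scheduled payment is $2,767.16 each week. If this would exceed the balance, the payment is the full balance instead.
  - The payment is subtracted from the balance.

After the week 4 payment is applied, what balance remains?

$0.00

Week 1: opening $9,676.23; interest $280.61 → $9,956.84; payment $2,767.16; balance $7,189.68
Week 2: opening $7,189.68; interest $280.61 → $7,470.29; payment $2,767.16; balance $4,703.13
Week 3: opening $4,703.13; interest $280.61 → $4,983.74; payment $2,767.16; balance $2,216.58
Week 4: opening $2,216.58; interest $280.61 → $2,497.19; payment $2,497.19; balance $0.00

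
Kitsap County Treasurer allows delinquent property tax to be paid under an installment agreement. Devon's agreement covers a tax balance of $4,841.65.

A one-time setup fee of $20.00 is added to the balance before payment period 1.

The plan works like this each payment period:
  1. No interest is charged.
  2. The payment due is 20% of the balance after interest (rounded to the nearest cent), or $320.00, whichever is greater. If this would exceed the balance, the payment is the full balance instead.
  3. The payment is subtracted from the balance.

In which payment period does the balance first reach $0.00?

10

Payment period 1: $4,861.65 − $972.33 → $3,889.32
Payment period 2: $3,889.32 − $777.86 → $3,111.46
Payment period 3: $3,111.46 − $622.29 → $2,489.17
Payment period 4: $2,489.17 − $497.83 → $1,991.34
Payment period 5: $1,991.34 − $398.27 → $1,593.07
Payment period 6: $1,593.07 − $320.00 → $1,273.07
Payment period 7: $1,273.07 − $320.00 → $953.07
Payment period 8: $953.07 − $320.00 → $633.07
Payment period 9: $633.07 − $320.00 → $313.07
Payment period 10: $313.07 − $313.07 → $0.00
Balance reaches $0.00 in payment period 10.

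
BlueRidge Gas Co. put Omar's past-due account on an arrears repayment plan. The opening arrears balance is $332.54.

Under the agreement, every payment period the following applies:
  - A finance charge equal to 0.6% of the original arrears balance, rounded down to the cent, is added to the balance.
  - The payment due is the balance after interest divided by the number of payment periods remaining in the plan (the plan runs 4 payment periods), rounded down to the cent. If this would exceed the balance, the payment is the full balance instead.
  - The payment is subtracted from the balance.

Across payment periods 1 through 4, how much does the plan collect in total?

Payment period 1: opening $332.54; interest $1.99 → $334.53; payment $83.63; balance $250.90
Payment period 2: opening $250.90; interest $1.99 → $252.89; payment $84.29; balance $168.60
Payment period 3: opening $168.60; interest $1.99 → $170.59; payment $85.29; balance $85.30
Payment period 4: opening $85.30; interest $1.99 → $87.29; payment $87.29; balance $0.00
Total paid: $340.50

$340.50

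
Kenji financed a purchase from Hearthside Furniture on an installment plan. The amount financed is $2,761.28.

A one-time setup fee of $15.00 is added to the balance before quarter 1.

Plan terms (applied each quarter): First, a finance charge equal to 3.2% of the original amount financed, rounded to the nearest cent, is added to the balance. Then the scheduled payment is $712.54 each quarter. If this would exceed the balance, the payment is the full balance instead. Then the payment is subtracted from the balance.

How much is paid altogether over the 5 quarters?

# | Opening | Interest | Payment | End bal
1 | $2,776.28 | $88.36 | $712.54 | $2,152.10
2 | $2,152.10 | $88.36 | $712.54 | $1,527.92
3 | $1,527.92 | $88.36 | $712.54 | $903.74
4 | $903.74 | $88.36 | $712.54 | $279.56
5 | $279.56 | $88.36 | $367.92 | $0.00
Total paid: $3,218.08

$3,218.08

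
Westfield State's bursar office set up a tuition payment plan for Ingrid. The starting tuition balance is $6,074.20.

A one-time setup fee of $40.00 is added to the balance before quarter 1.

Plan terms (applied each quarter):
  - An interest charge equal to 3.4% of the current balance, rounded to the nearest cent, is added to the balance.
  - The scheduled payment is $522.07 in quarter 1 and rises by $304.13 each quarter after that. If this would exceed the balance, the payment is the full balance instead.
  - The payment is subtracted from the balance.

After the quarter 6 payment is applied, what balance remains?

Quarter 1: opening $6,114.20; interest $207.88 → $6,322.08; payment $522.07; balance $5,800.01
Quarter 2: opening $5,800.01; interest $197.20 → $5,997.21; payment $826.20; balance $5,171.01
Quarter 3: opening $5,171.01; interest $175.81 → $5,346.82; payment $1,130.33; balance $4,216.49
Quarter 4: opening $4,216.49; interest $143.36 → $4,359.85; payment $1,434.46; balance $2,925.39
Quarter 5: opening $2,925.39; interest $99.46 → $3,024.85; payment $1,738.59; balance $1,286.26
Quarter 6: opening $1,286.26; interest $43.73 → $1,329.99; payment $1,329.99; balance $0.00

$0.00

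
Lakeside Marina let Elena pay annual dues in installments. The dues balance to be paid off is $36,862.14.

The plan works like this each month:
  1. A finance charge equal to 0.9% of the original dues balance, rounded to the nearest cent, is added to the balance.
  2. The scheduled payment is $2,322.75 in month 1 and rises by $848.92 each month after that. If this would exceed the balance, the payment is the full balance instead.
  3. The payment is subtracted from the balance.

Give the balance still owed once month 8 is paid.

$0.00

Month 1: opening $36,862.14; interest $331.76 → $37,193.90; payment $2,322.75; balance $34,871.15
Month 2: opening $34,871.15; interest $331.76 → $35,202.91; payment $3,171.67; balance $32,031.24
Month 3: opening $32,031.24; interest $331.76 → $32,363.00; payment $4,020.59; balance $28,342.41
Month 4: opening $28,342.41; interest $331.76 → $28,674.17; payment $4,869.51; balance $23,804.66
Month 5: opening $23,804.66; interest $331.76 → $24,136.42; payment $5,718.43; balance $18,417.99
Month 6: opening $18,417.99; interest $331.76 → $18,749.75; payment $6,567.35; balance $12,182.40
Month 7: opening $12,182.40; interest $331.76 → $12,514.16; payment $7,416.27; balance $5,097.89
Month 8: opening $5,097.89; interest $331.76 → $5,429.65; payment $5,429.65; balance $0.00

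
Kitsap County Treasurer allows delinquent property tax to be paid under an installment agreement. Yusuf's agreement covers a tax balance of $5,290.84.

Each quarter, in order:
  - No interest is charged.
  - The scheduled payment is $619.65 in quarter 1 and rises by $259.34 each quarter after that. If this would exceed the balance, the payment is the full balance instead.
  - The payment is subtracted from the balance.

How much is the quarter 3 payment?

# | Opening | Payment | End bal
1 | $5,290.84 | $619.65 | $4,671.19
2 | $4,671.19 | $878.99 | $3,792.20
3 | $3,792.20 | $1,138.33 | $2,653.87

$1,138.33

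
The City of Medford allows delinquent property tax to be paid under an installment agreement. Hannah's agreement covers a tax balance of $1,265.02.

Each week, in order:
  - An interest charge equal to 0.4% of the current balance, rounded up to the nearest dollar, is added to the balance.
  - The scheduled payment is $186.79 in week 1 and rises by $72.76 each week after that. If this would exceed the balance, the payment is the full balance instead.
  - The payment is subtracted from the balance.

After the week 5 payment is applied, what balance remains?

$0.00

Week 1: opening $1,265.02; interest $6.00 → $1,271.02; payment $186.79; balance $1,084.23
Week 2: opening $1,084.23; interest $5.00 → $1,089.23; payment $259.55; balance $829.68
Week 3: opening $829.68; interest $4.00 → $833.68; payment $332.31; balance $501.37
Week 4: opening $501.37; interest $3.00 → $504.37; payment $405.07; balance $99.30
Week 5: opening $99.30; interest $1.00 → $100.30; payment $100.30; balance $0.00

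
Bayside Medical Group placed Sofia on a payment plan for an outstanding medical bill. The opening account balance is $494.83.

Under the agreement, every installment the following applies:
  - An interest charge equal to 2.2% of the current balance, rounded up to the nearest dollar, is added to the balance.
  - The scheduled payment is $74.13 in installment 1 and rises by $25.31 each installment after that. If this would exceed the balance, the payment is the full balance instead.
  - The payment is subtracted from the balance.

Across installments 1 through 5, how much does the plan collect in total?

$530.83

Installment 1: $494.83 +$11.00 interest = $505.83; pay $74.13 → $431.70
Installment 2: $431.70 +$10.00 interest = $441.70; pay $99.44 → $342.26
Installment 3: $342.26 +$8.00 interest = $350.26; pay $124.75 → $225.51
Installment 4: $225.51 +$5.00 interest = $230.51; pay $150.06 → $80.45
Installment 5: $80.45 +$2.00 interest = $82.45; pay $82.45 → $0.00
Total paid: $530.83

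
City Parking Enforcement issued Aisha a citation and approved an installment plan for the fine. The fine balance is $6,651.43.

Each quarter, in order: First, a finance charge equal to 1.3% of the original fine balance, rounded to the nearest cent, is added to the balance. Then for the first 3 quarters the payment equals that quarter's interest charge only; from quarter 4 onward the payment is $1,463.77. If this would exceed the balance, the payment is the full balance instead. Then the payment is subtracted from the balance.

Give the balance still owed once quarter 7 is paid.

$1,142.23

# | Opening | Interest | Payment | End bal
1 | $6,651.43 | $86.47 | $86.47 | $6,651.43
2 | $6,651.43 | $86.47 | $86.47 | $6,651.43
3 | $6,651.43 | $86.47 | $86.47 | $6,651.43
4 | $6,651.43 | $86.47 | $1,463.77 | $5,274.13
5 | $5,274.13 | $86.47 | $1,463.77 | $3,896.83
6 | $3,896.83 | $86.47 | $1,463.77 | $2,519.53
7 | $2,519.53 | $86.47 | $1,463.77 | $1,142.23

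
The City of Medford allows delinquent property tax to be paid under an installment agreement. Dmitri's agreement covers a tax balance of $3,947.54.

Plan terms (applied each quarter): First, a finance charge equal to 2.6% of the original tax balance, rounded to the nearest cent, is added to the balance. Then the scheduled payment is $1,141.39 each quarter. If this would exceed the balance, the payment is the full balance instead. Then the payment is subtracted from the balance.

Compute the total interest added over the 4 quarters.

Quarter 1: $3,947.54 +$102.64 interest = $4,050.18; pay $1,141.39 → $2,908.79
Quarter 2: $2,908.79 +$102.64 interest = $3,011.43; pay $1,141.39 → $1,870.04
Quarter 3: $1,870.04 +$102.64 interest = $1,972.68; pay $1,141.39 → $831.29
Quarter 4: $831.29 +$102.64 interest = $933.93; pay $933.93 → $0.00
Total interest: $102.64 + $102.64 + $102.64 + $102.64 = $410.56

$410.56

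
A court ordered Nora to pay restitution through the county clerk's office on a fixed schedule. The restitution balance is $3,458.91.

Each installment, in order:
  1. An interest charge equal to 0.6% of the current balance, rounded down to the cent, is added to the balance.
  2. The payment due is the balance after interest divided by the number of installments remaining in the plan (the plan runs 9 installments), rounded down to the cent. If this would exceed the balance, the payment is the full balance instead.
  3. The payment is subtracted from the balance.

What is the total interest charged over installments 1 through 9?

$105.39

Installment 1: $3,458.91 +$20.75 interest = $3,479.66; pay $386.62 → $3,093.04
Installment 2: $3,093.04 +$18.55 interest = $3,111.59; pay $388.94 → $2,722.65
Installment 3: $2,722.65 +$16.33 interest = $2,738.98; pay $391.28 → $2,347.70
Installment 4: $2,347.70 +$14.08 interest = $2,361.78; pay $393.63 → $1,968.15
Installment 5: $1,968.15 +$11.80 interest = $1,979.95; pay $395.99 → $1,583.96
Installment 6: $1,583.96 +$9.50 interest = $1,593.46; pay $398.36 → $1,195.10
Installment 7: $1,195.10 +$7.17 interest = $1,202.27; pay $400.75 → $801.52
Installment 8: $801.52 +$4.80 interest = $806.32; pay $403.16 → $403.16
Installment 9: $403.16 +$2.41 interest = $405.57; pay $405.57 → $0.00
Total interest: $20.75 + $18.55 + $16.33 + $14.08 + $11.80 + $9.50 + $7.17 + $4.80 + $2.41 = $105.39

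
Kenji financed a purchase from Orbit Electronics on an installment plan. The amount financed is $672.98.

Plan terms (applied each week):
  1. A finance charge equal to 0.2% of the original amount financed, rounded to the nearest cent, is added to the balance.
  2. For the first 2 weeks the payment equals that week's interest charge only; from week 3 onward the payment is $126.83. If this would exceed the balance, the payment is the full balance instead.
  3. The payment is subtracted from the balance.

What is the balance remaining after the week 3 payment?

$547.50

Week 1: opening $672.98; interest $1.35 → $674.33; payment $1.35; balance $672.98
Week 2: opening $672.98; interest $1.35 → $674.33; payment $1.35; balance $672.98
Week 3: opening $672.98; interest $1.35 → $674.33; payment $126.83; balance $547.50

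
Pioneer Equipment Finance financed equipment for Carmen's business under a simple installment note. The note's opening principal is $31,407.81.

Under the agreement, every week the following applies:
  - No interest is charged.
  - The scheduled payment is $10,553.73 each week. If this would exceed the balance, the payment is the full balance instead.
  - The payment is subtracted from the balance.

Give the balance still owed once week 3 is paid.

Week 1: opening $31,407.81; payment $10,553.73; balance $20,854.08
Week 2: opening $20,854.08; payment $10,553.73; balance $10,300.35
Week 3: opening $10,300.35; payment $10,300.35; balance $0.00

$0.00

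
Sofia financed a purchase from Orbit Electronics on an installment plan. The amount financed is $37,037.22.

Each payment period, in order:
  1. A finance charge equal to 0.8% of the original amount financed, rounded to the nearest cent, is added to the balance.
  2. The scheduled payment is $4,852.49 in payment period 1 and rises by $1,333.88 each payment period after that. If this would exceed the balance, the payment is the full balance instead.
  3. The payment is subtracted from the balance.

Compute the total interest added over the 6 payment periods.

Payment period 1: opening $37,037.22; interest $296.30 → $37,333.52; payment $4,852.49; balance $32,481.03
Payment period 2: opening $32,481.03; interest $296.30 → $32,777.33; payment $6,186.37; balance $26,590.96
Payment period 3: opening $26,590.96; interest $296.30 → $26,887.26; payment $7,520.25; balance $19,367.01
Payment period 4: opening $19,367.01; interest $296.30 → $19,663.31; payment $8,854.13; balance $10,809.18
Payment period 5: opening $10,809.18; interest $296.30 → $11,105.48; payment $10,188.01; balance $917.47
Payment period 6: opening $917.47; interest $296.30 → $1,213.77; payment $1,213.77; balance $0.00
Total interest: $296.30 + $296.30 + $296.30 + $296.30 + $296.30 + $296.30 = $1,777.80

$1,777.80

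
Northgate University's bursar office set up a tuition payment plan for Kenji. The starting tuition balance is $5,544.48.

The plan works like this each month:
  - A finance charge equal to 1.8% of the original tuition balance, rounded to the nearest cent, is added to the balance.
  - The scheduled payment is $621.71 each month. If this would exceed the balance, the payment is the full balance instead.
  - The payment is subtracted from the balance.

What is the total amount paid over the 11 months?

# | Opening | Interest | Payment | End bal
1 | $5,544.48 | $99.80 | $621.71 | $5,022.57
2 | $5,022.57 | $99.80 | $621.71 | $4,500.66
3 | $4,500.66 | $99.80 | $621.71 | $3,978.75
4 | $3,978.75 | $99.80 | $621.71 | $3,456.84
5 | $3,456.84 | $99.80 | $621.71 | $2,934.93
6 | $2,934.93 | $99.80 | $621.71 | $2,413.02
7 | $2,413.02 | $99.80 | $621.71 | $1,891.11
8 | $1,891.11 | $99.80 | $621.71 | $1,369.20
9 | $1,369.20 | $99.80 | $621.71 | $847.29
10 | $847.29 | $99.80 | $621.71 | $325.38
11 | $325.38 | $99.80 | $425.18 | $0.00
Total paid: $6,642.28

$6,642.28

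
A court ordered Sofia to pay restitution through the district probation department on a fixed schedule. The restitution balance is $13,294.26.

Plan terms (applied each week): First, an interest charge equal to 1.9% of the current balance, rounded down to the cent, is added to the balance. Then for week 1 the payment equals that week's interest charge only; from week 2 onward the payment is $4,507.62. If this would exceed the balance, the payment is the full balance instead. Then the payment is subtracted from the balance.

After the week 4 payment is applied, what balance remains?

$285.09

Week 1: $13,294.26 +$252.59 interest = $13,546.85; pay $252.59 → $13,294.26
Week 2: $13,294.26 +$252.59 interest = $13,546.85; pay $4,507.62 → $9,039.23
Week 3: $9,039.23 +$171.74 interest = $9,210.97; pay $4,507.62 → $4,703.35
Week 4: $4,703.35 +$89.36 interest = $4,792.71; pay $4,507.62 → $285.09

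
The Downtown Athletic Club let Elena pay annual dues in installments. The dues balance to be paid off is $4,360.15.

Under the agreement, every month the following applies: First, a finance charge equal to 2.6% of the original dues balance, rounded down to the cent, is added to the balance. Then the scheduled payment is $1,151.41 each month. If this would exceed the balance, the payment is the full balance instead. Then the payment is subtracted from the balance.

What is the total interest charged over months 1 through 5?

$566.80

# | Opening | Interest | Payment | End bal
1 | $4,360.15 | $113.36 | $1,151.41 | $3,322.10
2 | $3,322.10 | $113.36 | $1,151.41 | $2,284.05
3 | $2,284.05 | $113.36 | $1,151.41 | $1,246.00
4 | $1,246.00 | $113.36 | $1,151.41 | $207.95
5 | $207.95 | $113.36 | $321.31 | $0.00
Total interest: $113.36 + $113.36 + $113.36 + $113.36 + $113.36 = $566.80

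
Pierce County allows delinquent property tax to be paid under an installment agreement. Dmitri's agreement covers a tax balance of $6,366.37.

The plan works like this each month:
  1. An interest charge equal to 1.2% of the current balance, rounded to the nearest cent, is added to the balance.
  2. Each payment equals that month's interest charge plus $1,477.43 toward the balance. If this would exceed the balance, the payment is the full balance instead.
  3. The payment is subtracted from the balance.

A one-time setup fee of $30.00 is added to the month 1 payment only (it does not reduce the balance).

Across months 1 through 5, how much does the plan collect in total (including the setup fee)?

$6,601.07

Month 1: opening $6,366.37; interest $76.40 → $6,442.77; payment $1,553.83 (+ $30.00 fee); balance $4,888.94
Month 2: opening $4,888.94; interest $58.67 → $4,947.61; payment $1,536.10; balance $3,411.51
Month 3: opening $3,411.51; interest $40.94 → $3,452.45; payment $1,518.37; balance $1,934.08
Month 4: opening $1,934.08; interest $23.21 → $1,957.29; payment $1,500.64; balance $456.65
Month 5: opening $456.65; interest $5.48 → $462.13; payment $462.13; balance $0.00
Total paid: $6,601.07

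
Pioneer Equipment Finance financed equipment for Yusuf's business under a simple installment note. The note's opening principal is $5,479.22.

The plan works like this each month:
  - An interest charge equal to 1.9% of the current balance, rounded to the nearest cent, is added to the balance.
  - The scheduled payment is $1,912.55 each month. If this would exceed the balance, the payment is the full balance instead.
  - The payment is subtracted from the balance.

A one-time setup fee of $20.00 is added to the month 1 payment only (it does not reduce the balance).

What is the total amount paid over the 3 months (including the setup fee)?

# | Opening | Interest | Payment | Fee | End bal
1 | $5,479.22 | $104.11 | $1,912.55 | $20.00 | $3,670.78
2 | $3,670.78 | $69.74 | $1,912.55 | — | $1,827.97
3 | $1,827.97 | $34.73 | $1,862.70 | — | $0.00
Total paid: $5,707.80

$5,707.80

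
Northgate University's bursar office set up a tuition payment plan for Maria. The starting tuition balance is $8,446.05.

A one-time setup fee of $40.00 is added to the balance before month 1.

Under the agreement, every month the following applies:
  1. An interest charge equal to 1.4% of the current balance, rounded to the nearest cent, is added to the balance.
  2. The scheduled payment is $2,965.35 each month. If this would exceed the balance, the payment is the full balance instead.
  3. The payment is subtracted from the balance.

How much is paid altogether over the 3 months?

Month 1: $8,486.05 +$118.80 interest = $8,604.85; pay $2,965.35 → $5,639.50
Month 2: $5,639.50 +$78.95 interest = $5,718.45; pay $2,965.35 → $2,753.10
Month 3: $2,753.10 +$38.54 interest = $2,791.64; pay $2,791.64 → $0.00
Total paid: $8,722.34

$8,722.34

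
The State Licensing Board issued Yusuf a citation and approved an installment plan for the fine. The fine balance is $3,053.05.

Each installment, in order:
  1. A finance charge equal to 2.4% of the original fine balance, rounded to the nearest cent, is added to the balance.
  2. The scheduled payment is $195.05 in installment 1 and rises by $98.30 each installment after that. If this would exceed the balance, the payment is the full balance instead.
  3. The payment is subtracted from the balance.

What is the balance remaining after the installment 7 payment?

$136.29

Installment 1: opening $3,053.05; interest $73.27 → $3,126.32; payment $195.05; balance $2,931.27
Installment 2: opening $2,931.27; interest $73.27 → $3,004.54; payment $293.35; balance $2,711.19
Installment 3: opening $2,711.19; interest $73.27 → $2,784.46; payment $391.65; balance $2,392.81
Installment 4: opening $2,392.81; interest $73.27 → $2,466.08; payment $489.95; balance $1,976.13
Installment 5: opening $1,976.13; interest $73.27 → $2,049.40; payment $588.25; balance $1,461.15
Installment 6: opening $1,461.15; interest $73.27 → $1,534.42; payment $686.55; balance $847.87
Installment 7: opening $847.87; interest $73.27 → $921.14; payment $784.85; balance $136.29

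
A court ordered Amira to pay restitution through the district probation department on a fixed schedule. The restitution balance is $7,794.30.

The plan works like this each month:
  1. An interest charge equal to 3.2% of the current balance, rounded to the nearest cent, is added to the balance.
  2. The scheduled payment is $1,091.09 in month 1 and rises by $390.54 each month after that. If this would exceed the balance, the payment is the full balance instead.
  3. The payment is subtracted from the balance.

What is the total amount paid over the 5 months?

$8,636.30

Month 1: opening $7,794.30; interest $249.42 → $8,043.72; payment $1,091.09; balance $6,952.63
Month 2: opening $6,952.63; interest $222.48 → $7,175.11; payment $1,481.63; balance $5,693.48
Month 3: opening $5,693.48; interest $182.19 → $5,875.67; payment $1,872.17; balance $4,003.50
Month 4: opening $4,003.50; interest $128.11 → $4,131.61; payment $2,262.71; balance $1,868.90
Month 5: opening $1,868.90; interest $59.80 → $1,928.70; payment $1,928.70; balance $0.00
Total paid: $8,636.30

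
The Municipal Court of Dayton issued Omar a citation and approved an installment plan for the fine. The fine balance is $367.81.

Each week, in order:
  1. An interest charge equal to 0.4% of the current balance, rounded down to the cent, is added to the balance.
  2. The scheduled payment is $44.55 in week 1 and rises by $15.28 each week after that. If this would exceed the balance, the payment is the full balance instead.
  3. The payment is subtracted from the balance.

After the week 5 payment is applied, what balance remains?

$0.00

Week 1: opening $367.81; interest $1.47 → $369.28; payment $44.55; balance $324.73
Week 2: opening $324.73; interest $1.29 → $326.02; payment $59.83; balance $266.19
Week 3: opening $266.19; interest $1.06 → $267.25; payment $75.11; balance $192.14
Week 4: opening $192.14; interest $0.76 → $192.90; payment $90.39; balance $102.51
Week 5: opening $102.51; interest $0.41 → $102.92; payment $102.92; balance $0.00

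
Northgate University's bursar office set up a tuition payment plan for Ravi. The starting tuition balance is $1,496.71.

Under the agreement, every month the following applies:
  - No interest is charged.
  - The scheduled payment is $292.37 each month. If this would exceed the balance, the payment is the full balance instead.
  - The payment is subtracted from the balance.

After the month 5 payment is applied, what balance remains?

$34.86

# | Opening | Payment | End bal
1 | $1,496.71 | $292.37 | $1,204.34
2 | $1,204.34 | $292.37 | $911.97
3 | $911.97 | $292.37 | $619.60
4 | $619.60 | $292.37 | $327.23
5 | $327.23 | $292.37 | $34.86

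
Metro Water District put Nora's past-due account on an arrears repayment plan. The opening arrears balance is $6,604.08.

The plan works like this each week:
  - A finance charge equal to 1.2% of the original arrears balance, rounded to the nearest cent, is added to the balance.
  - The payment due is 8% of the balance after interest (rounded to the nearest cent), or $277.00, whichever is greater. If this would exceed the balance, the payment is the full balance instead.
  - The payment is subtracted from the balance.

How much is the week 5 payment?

$405.51

Week 1: $6,604.08 +$79.25 interest = $6,683.33; pay $534.67 → $6,148.66
Week 2: $6,148.66 +$79.25 interest = $6,227.91; pay $498.23 → $5,729.68
Week 3: $5,729.68 +$79.25 interest = $5,808.93; pay $464.71 → $5,344.22
Week 4: $5,344.22 +$79.25 interest = $5,423.47; pay $433.88 → $4,989.59
Week 5: $4,989.59 +$79.25 interest = $5,068.84; pay $405.51 → $4,663.33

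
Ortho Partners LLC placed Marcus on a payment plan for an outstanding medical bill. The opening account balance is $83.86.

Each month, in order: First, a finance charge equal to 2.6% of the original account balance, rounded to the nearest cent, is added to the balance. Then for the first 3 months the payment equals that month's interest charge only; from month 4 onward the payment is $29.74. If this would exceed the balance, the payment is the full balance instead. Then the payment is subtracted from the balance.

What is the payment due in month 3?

$2.18

# | Opening | Interest | Payment | End bal
1 | $83.86 | $2.18 | $2.18 | $83.86
2 | $83.86 | $2.18 | $2.18 | $83.86
3 | $83.86 | $2.18 | $2.18 | $83.86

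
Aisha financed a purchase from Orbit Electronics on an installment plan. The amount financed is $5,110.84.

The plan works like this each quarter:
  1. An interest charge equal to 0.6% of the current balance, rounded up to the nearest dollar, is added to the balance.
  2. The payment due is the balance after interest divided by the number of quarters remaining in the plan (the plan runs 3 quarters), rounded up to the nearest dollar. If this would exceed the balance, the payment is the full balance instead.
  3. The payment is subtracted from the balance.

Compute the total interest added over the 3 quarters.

$63.00

Quarter 1: opening $5,110.84; interest $31.00 → $5,141.84; payment $1,714.00; balance $3,427.84
Quarter 2: opening $3,427.84; interest $21.00 → $3,448.84; payment $1,725.00; balance $1,723.84
Quarter 3: opening $1,723.84; interest $11.00 → $1,734.84; payment $1,734.84; balance $0.00
Total interest: $31.00 + $21.00 + $11.00 = $63.00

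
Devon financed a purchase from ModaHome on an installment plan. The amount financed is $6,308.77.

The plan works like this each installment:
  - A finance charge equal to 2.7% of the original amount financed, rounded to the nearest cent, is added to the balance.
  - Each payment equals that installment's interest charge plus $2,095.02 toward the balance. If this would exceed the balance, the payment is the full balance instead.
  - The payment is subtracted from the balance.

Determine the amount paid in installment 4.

# | Opening | Interest | Payment | End bal
1 | $6,308.77 | $170.34 | $2,265.36 | $4,213.75
2 | $4,213.75 | $170.34 | $2,265.36 | $2,118.73
3 | $2,118.73 | $170.34 | $2,265.36 | $23.71
4 | $23.71 | $170.34 | $194.05 | $0.00

$194.05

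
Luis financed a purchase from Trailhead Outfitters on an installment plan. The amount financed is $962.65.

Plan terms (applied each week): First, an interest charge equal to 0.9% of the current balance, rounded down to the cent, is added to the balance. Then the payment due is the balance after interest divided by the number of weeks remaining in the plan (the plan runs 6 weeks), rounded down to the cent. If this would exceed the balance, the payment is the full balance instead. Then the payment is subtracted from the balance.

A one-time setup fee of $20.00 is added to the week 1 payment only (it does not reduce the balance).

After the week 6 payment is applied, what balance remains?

$0.00

Week 1: $962.65 +$8.66 interest = $971.31; pay $161.88 (+ $20.00 fee) → $809.43
Week 2: $809.43 +$7.28 interest = $816.71; pay $163.34 → $653.37
Week 3: $653.37 +$5.88 interest = $659.25; pay $164.81 → $494.44
Week 4: $494.44 +$4.44 interest = $498.88; pay $166.29 → $332.59
Week 5: $332.59 +$2.99 interest = $335.58; pay $167.79 → $167.79
Week 6: $167.79 +$1.51 interest = $169.30; pay $169.30 → $0.00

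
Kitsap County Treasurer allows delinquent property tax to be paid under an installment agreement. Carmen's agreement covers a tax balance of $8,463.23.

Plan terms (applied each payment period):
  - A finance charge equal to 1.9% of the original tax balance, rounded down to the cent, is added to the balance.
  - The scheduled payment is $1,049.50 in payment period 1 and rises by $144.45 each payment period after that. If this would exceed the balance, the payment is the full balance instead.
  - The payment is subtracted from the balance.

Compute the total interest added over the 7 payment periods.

Payment period 1: $8,463.23 +$160.80 interest = $8,624.03; pay $1,049.50 → $7,574.53
Payment period 2: $7,574.53 +$160.80 interest = $7,735.33; pay $1,193.95 → $6,541.38
Payment period 3: $6,541.38 +$160.80 interest = $6,702.18; pay $1,338.40 → $5,363.78
Payment period 4: $5,363.78 +$160.80 interest = $5,524.58; pay $1,482.85 → $4,041.73
Payment period 5: $4,041.73 +$160.80 interest = $4,202.53; pay $1,627.30 → $2,575.23
Payment period 6: $2,575.23 +$160.80 interest = $2,736.03; pay $1,771.75 → $964.28
Payment period 7: $964.28 +$160.80 interest = $1,125.08; pay $1,125.08 → $0.00
Total interest: $160.80 + $160.80 + $160.80 + $160.80 + $160.80 + $160.80 + $160.80 = $1,125.60

$1,125.60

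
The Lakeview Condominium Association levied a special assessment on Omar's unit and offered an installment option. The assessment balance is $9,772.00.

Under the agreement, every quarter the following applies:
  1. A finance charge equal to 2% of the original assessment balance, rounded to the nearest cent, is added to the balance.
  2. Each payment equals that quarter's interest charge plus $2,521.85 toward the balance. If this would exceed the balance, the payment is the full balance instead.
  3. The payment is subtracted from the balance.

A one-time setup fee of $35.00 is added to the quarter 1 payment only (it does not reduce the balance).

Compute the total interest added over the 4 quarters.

Quarter 1: opening $9,772.00; interest $195.44 → $9,967.44; payment $2,717.29 (+ $35.00 fee); balance $7,250.15
Quarter 2: opening $7,250.15; interest $195.44 → $7,445.59; payment $2,717.29; balance $4,728.30
Quarter 3: opening $4,728.30; interest $195.44 → $4,923.74; payment $2,717.29; balance $2,206.45
Quarter 4: opening $2,206.45; interest $195.44 → $2,401.89; payment $2,401.89; balance $0.00
Total interest: $195.44 + $195.44 + $195.44 + $195.44 = $781.76

$781.76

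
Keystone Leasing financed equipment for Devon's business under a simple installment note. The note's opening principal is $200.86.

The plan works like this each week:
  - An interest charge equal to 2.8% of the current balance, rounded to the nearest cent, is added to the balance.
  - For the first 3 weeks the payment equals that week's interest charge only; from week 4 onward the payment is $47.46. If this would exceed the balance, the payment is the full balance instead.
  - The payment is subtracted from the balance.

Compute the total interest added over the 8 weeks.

$32.93

Week 1: opening $200.86; interest $5.62 → $206.48; payment $5.62; balance $200.86
Week 2: opening $200.86; interest $5.62 → $206.48; payment $5.62; balance $200.86
Week 3: opening $200.86; interest $5.62 → $206.48; payment $5.62; balance $200.86
Week 4: opening $200.86; interest $5.62 → $206.48; payment $47.46; balance $159.02
Week 5: opening $159.02; interest $4.45 → $163.47; payment $47.46; balance $116.01
Week 6: opening $116.01; interest $3.25 → $119.26; payment $47.46; balance $71.80
Week 7: opening $71.80; interest $2.01 → $73.81; payment $47.46; balance $26.35
Week 8: opening $26.35; interest $0.74 → $27.09; payment $27.09; balance $0.00
Total interest: $5.62 + $5.62 + $5.62 + $5.62 + $4.45 + $3.25 + $2.01 + $0.74 = $32.93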